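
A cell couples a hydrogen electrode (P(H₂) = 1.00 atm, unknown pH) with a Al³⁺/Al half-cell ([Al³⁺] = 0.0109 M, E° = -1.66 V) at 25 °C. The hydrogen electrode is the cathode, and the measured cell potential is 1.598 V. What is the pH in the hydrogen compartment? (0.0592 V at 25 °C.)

pH = 1.70

E°_cell = 1.66 V and n = 6.
log Q = n(E° − E)/0.0592 = 6×(1.66 − 1.598)/0.0592 = 6.284.
With Q = [Al³⁺]^2·P(H₂)^3 / [H⁺]^6, solving for [H⁺] gives log[H⁺] = -1.701, so pH = 1.70.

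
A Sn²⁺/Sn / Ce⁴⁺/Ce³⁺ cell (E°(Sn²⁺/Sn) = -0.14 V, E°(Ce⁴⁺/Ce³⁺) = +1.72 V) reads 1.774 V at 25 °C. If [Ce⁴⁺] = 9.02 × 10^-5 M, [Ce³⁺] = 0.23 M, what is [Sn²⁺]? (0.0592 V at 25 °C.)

From the Nernst equation, log Q = n(E° − E)/0.0592 = 2(1.86 − 1.774)/0.0592 = 2.905, so Q = 804.
With Q = [Sn²⁺]·[Ce³⁺]^2/[Ce⁴⁺]^2 and the known concentrations, [Sn²⁺] in the numerator gives [Sn²⁺] = 1.2 × 10^-4 M.

1.2 × 10^-4 M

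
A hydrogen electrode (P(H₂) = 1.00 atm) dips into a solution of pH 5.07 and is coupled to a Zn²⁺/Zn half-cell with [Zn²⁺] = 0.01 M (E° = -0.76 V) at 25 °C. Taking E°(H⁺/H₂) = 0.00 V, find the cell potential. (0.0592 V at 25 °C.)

0.52 V

The hydrogen couple is the cathode, so E°_cell = 0.76 V; n = 2.
[H⁺] = 10^(−5.07) = 8.5 × 10^-6 M, and Q = [Zn²⁺]·P(H₂) / [H⁺]^2 = 1.38 × 10^8.
E = E° − (0.0592/2) log Q = 0.76 − (0.0592/2)(8.140) = 0.519 V.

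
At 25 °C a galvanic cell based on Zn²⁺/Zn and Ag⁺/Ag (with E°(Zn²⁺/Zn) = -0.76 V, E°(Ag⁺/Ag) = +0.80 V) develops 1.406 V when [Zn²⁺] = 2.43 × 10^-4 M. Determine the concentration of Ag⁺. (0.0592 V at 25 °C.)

From the Nernst equation, log Q = n(E° − E)/0.0592 = 2(1.56 − 1.406)/0.0592 = 5.203, so Q = 1.59 × 10^5.
With Q = [Zn²⁺]/[Ag⁺]^2 and the known concentrations, [Ag⁺]^2 in the denominator gives [Ag⁺] = 3.9 × 10^-5 M.

3.9 × 10^-5 M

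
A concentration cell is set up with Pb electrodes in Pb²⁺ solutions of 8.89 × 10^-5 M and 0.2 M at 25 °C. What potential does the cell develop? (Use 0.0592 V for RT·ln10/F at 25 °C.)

0.099 V

Both half-cells are Pb²⁺/Pb, so E°_cell = 0. The concentrated side is the cathode; the cell reaction moves Pb²⁺ from high to low concentration with n = 2.
Q = [Pb²⁺]_dilute/[Pb²⁺]_conc = 8.89 × 10^-5/0.2 = 4.45 × 10^-4.
E = 0 − (0.0592/2) log Q = −(0.0592/2)(-3.352) = 0.0992 V.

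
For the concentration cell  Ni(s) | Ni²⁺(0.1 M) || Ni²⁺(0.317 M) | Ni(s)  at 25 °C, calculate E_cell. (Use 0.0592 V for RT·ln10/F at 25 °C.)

0.015 V

Both half-cells are Ni²⁺/Ni, so E°_cell = 0. The concentrated side is the cathode; the cell reaction moves Ni²⁺ from high to low concentration with n = 2.
Q = [Ni²⁺]_dilute/[Ni²⁺]_conc = 0.1/0.317 = 0.315.
E = 0 − (0.0592/2) log Q = −(0.0592/2)(-0.501) = 0.0148 V.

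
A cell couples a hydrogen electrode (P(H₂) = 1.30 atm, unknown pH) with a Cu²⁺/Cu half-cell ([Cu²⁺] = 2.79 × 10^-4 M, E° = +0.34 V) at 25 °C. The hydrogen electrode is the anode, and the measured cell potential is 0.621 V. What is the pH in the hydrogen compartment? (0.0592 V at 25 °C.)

pH = 6.47

E°_cell = 0.34 V and n = 2.
log Q = n(E° − E)/0.0592 = 2×(0.34 − 0.621)/0.0592 = -9.493.
With Q = [H⁺]^2 / ([Cu²⁺]·P(H₂)), solving for [H⁺] gives log[H⁺] = -6.467, so pH = 6.47.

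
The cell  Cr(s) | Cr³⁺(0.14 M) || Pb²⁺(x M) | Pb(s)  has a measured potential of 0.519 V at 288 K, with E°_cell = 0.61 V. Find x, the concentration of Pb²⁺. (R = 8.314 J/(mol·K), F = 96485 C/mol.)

1.8 × 10^-4 M

From the Nernst equation, ln Q = nF(E° − E)/RT = 6×96485×(0.61 − 0.519)/(8.314×288) = 22.001, so Q = 3.59 × 10^9.
With Q = [Cr³⁺]^2/[Pb²⁺]^3 and the known concentrations, [Pb²⁺]^3 in the denominator gives [Pb²⁺] = 1.8 × 10^-4 M.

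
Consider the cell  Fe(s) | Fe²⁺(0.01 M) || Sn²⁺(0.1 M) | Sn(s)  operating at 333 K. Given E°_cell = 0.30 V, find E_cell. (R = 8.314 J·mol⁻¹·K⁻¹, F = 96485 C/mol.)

0.333 V

Balancing electrons gives n = 2; the reaction quotient is Q = [Fe²⁺]/[Sn²⁺] = 0.100.
E = E° − (RT/nF) ln Q = 0.30 − (8.314×333)/(2×96485) × (-2.303) = 0.300 + 0.033 = 0.333 V.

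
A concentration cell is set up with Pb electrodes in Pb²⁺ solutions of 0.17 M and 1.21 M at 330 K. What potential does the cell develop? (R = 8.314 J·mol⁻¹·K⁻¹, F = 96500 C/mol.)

0.028 V

Both half-cells are Pb²⁺/Pb, so E°_cell = 0. The concentrated side is the cathode; the cell reaction moves Pb²⁺ from high to low concentration with n = 2.
Q = [Pb²⁺]_dilute/[Pb²⁺]_conc = 0.17/1.21 = 0.140.
E = 0 − (RT/nF) ln Q = −((8.314×330)/(2×96500))(-1.963) = 0.0279 V.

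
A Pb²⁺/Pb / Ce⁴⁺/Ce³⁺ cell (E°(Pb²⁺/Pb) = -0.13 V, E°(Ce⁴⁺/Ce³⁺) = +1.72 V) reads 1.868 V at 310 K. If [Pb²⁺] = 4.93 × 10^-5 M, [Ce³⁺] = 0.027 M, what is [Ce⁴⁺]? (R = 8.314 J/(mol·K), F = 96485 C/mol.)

3.7 × 10^-4 M

From the Nernst equation, ln Q = nF(E° − E)/RT = 2×96485×(1.85 − 1.868)/(8.314×310) = -1.348, so Q = 0.260.
With Q = [Pb²⁺]·[Ce³⁺]^2/[Ce⁴⁺]^2 and the known concentrations, [Ce⁴⁺]^2 in the denominator gives [Ce⁴⁺] = 3.7 × 10^-4 M.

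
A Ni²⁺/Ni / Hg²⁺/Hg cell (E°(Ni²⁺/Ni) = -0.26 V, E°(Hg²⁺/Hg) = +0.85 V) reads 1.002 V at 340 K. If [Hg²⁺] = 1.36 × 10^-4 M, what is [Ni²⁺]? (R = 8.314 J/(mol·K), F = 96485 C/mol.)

From the Nernst equation, ln Q = nF(E° − E)/RT = 2×96485×(1.11 − 1.002)/(8.314×340) = 7.373, so Q = 1590.
With Q = [Ni²⁺]/[Hg²⁺] and the known concentrations, [Ni²⁺] in the numerator gives [Ni²⁺] = 0.22 M.

0.22 M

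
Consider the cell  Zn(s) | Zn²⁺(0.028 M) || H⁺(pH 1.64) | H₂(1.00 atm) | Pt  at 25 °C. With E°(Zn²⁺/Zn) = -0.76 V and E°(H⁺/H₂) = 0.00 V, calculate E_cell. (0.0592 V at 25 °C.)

The hydrogen couple is the cathode, so E°_cell = 0.76 V; n = 2.
[H⁺] = 10^(−1.64) = 0.023 M, and Q = [Zn²⁺]·P(H₂) / [H⁺]^2 = 53.4.
E = E° − (0.0592/2) log Q = 0.76 − (0.0592/2)(1.727) = 0.709 V.

0.71 V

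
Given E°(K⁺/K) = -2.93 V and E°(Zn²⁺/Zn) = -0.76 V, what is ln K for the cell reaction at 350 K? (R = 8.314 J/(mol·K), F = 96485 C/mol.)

ln K = 143.9

E°_cell = -0.76 − (-2.93) = 2.17 V, with n = 2 electrons transferred.
At equilibrium E = 0, so the Nernst equation gives ln K = nFE°/RT = (2)(96485)(2.17)/((8.314)(350)) = 143.90.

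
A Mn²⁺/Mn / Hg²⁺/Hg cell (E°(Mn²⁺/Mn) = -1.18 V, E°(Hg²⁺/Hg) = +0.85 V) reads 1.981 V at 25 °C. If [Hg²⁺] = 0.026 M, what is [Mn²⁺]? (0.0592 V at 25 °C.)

1.2 M

From the Nernst equation, log Q = n(E° − E)/0.0592 = 2(2.03 − 1.981)/0.0592 = 1.655, so Q = 45.2.
With Q = [Mn²⁺]/[Hg²⁺] and the known concentrations, [Mn²⁺] in the numerator gives [Mn²⁺] = 1.2 M.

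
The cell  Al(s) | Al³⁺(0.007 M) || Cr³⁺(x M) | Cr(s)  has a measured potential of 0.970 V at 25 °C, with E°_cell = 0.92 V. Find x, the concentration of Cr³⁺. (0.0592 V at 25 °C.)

2.4 M

From the Nernst equation, log Q = n(E° − E)/0.0592 = 3(0.92 − 0.970)/0.0592 = -2.534, so Q = 0.00293.
With Q = [Al³⁺]/[Cr³⁺] and the known concentrations, [Cr³⁺] in the denominator gives [Cr³⁺] = 2.4 M.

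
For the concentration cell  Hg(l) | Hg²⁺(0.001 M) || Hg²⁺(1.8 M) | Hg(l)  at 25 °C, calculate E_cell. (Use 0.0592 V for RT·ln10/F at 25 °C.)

Both half-cells are Hg²⁺/Hg, so E°_cell = 0. The concentrated side is the cathode; the cell reaction moves Hg²⁺ from high to low concentration with n = 2.
Q = [Hg²⁺]_dilute/[Hg²⁺]_conc = 0.001/1.8 = 5.56 × 10^-4.
E = 0 − (0.0592/2) log Q = −(0.0592/2)(-3.255) = 0.0963 V.

0.096 V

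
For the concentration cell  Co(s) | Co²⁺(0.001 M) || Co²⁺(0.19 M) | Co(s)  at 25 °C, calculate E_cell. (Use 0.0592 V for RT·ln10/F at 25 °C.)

0.067 V

Both half-cells are Co²⁺/Co, so E°_cell = 0. The concentrated side is the cathode; the cell reaction moves Co²⁺ from high to low concentration with n = 2.
Q = [Co²⁺]_dilute/[Co²⁺]_conc = 0.001/0.19 = 0.00526.
E = 0 − (0.0592/2) log Q = −(0.0592/2)(-2.279) = 0.0675 V.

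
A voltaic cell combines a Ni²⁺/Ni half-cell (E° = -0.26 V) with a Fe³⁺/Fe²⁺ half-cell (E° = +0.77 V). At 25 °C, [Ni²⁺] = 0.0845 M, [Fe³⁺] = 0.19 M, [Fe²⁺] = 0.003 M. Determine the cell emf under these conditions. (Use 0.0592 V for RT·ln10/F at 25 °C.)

The Fe³⁺/Fe²⁺ couple has the higher reduction potential and acts as the cathode, so E°_cell = +0.77 − (-0.26) = 1.03 V.
Balancing electrons gives n = 2; the reaction quotient is Q = [Ni²⁺]·[Fe²⁺]^2/[Fe³⁺]^2 = 2.11 × 10^-5.
At 25 °C, E = E° − (0.0592/n) log Q = 1.03 − (0.0592/2)(-4.676) = 1.030 + 0.138 = 1.168 V.

1.17 V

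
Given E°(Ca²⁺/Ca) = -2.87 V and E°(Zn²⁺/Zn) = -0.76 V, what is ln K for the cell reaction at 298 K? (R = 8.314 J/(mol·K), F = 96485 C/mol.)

E°_cell = -0.76 − (-2.87) = 2.11 V, with n = 2 electrons transferred.
At equilibrium E = 0, so the Nernst equation gives ln K = nFE°/RT = (2)(96485)(2.11)/((8.314)(298)) = 164.34.

ln K = 164.3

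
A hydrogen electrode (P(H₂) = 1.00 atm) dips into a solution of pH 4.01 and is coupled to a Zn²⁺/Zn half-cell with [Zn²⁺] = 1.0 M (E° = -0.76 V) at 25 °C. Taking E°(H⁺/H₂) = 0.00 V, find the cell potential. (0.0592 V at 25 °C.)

The hydrogen couple is the cathode, so E°_cell = 0.76 V; n = 2.
[H⁺] = 10^(−4.01) = 9.8 × 10^-5 M, and Q = [Zn²⁺]·P(H₂) / [H⁺]^2 = 1.05 × 10^8.
E = E° − (0.0592/2) log Q = 0.76 − (0.0592/2)(8.020) = 0.523 V.

0.52 V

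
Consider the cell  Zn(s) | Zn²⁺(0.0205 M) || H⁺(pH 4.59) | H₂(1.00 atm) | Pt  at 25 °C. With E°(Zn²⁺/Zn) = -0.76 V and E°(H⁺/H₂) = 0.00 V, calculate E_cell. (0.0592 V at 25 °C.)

0.54 V

The hydrogen couple is the cathode, so E°_cell = 0.76 V; n = 2.
[H⁺] = 10^(−4.59) = 2.6 × 10^-5 M, and Q = [Zn²⁺]·P(H₂) / [H⁺]^2 = 3.1 × 10^7.
E = E° − (0.0592/2) log Q = 0.76 − (0.0592/2)(7.492) = 0.538 V.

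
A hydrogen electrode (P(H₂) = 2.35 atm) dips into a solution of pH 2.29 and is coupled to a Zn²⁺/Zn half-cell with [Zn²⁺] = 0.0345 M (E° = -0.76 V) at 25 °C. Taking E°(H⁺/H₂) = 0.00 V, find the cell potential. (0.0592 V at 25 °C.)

0.66 V

The hydrogen couple is the cathode, so E°_cell = 0.76 V; n = 2.
[H⁺] = 10^(−2.29) = 0.0051 M, and Q = [Zn²⁺]·P(H₂) / [H⁺]^2 = 3080.
E = E° − (0.0592/2) log Q = 0.76 − (0.0592/2)(3.489) = 0.657 V.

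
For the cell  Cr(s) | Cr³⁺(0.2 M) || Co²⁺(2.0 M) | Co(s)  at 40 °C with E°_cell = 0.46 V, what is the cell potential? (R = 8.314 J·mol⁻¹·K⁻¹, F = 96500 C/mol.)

0.484 V

Balancing electrons gives n = 6; the reaction quotient is Q = [Cr³⁺]^2/[Co²⁺]^3 = 0.00500.
E = E° − (RT/nF) ln Q = 0.46 − (8.314×313)/(6×96500) × (-5.298) = 0.460 + 0.024 = 0.484 V.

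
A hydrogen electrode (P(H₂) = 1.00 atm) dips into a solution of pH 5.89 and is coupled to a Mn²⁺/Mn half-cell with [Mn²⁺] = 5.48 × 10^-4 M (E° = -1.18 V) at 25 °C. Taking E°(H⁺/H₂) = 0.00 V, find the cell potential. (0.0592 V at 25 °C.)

The hydrogen couple is the cathode, so E°_cell = 1.18 V; n = 2.
[H⁺] = 10^(−5.89) = 1.3 × 10^-6 M, and Q = [Mn²⁺]·P(H₂) / [H⁺]^2 = 3.3 × 10^8.
E = E° − (0.0592/2) log Q = 1.18 − (0.0592/2)(8.519) = 0.928 V.

0.93 V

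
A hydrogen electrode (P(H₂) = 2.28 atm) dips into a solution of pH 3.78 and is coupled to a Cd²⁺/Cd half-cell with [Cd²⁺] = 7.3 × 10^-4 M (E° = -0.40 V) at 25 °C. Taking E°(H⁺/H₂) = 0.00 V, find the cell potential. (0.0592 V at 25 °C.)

The hydrogen couple is the cathode, so E°_cell = 0.40 V; n = 2.
[H⁺] = 10^(−3.78) = 1.7 × 10^-4 M, and Q = [Cd²⁺]·P(H₂) / [H⁺]^2 = 6.04 × 10^4.
E = E° − (0.0592/2) log Q = 0.40 − (0.0592/2)(4.781) = 0.258 V.

0.26 V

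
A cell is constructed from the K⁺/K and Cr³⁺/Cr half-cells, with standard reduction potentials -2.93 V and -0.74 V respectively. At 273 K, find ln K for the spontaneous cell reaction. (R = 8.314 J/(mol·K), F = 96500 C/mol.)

E°_cell = -0.74 − (-2.93) = 2.19 V, with n = 3 electrons transferred.
At equilibrium E = 0, so the Nernst equation gives ln K = nFE°/RT = (3)(96500)(2.19)/((8.314)(273)) = 279.33.

ln K = 279.3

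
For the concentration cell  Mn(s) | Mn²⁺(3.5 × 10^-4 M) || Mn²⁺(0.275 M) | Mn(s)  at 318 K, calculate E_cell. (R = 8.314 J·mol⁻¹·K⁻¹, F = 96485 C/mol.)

Both half-cells are Mn²⁺/Mn, so E°_cell = 0. The concentrated side is the cathode; the cell reaction moves Mn²⁺ from high to low concentration with n = 2.
Q = [Mn²⁺]_dilute/[Mn²⁺]_conc = 3.5 × 10^-4/0.275 = 0.00127.
E = 0 − (RT/nF) ln Q = −((8.314×318)/(2×96485))(-6.667) = 0.0913 V.

0.091 V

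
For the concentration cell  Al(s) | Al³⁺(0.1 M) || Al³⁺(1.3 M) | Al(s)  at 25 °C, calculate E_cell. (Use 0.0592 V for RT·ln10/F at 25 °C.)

0.022 V

Both half-cells are Al³⁺/Al, so E°_cell = 0. The concentrated side is the cathode; the cell reaction moves Al³⁺ from high to low concentration with n = 3.
Q = [Al³⁺]_dilute/[Al³⁺]_conc = 0.1/1.3 = 0.0769.
E = 0 − (0.0592/3) log Q = −(0.0592/3)(-1.114) = 0.0220 V.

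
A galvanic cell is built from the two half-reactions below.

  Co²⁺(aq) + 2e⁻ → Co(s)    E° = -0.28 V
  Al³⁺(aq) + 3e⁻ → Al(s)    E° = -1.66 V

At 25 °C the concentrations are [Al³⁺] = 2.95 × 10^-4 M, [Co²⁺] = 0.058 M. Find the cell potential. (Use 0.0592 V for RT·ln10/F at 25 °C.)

The Co²⁺/Co couple has the higher reduction potential and acts as the cathode, so E°_cell = -0.28 − (-1.66) = 1.38 V.
Balancing electrons gives n = 6; the reaction quotient is Q = [Al³⁺]^2/[Co²⁺]^3 = 4.46 × 10^-4.
At 25 °C, E = E° − (0.0592/n) log Q = 1.38 − (0.0592/6)(-3.351) = 1.380 + 0.033 = 1.413 V.

1.41 V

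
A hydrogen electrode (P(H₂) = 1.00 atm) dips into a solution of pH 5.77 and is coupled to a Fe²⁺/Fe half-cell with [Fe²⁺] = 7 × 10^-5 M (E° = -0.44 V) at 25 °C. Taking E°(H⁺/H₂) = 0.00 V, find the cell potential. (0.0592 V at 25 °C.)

0.22 V

The hydrogen couple is the cathode, so E°_cell = 0.44 V; n = 2.
[H⁺] = 10^(−5.77) = 1.7 × 10^-6 M, and Q = [Fe²⁺]·P(H₂) / [H⁺]^2 = 2.43 × 10^7.
E = E° − (0.0592/2) log Q = 0.44 − (0.0592/2)(7.385) = 0.221 V.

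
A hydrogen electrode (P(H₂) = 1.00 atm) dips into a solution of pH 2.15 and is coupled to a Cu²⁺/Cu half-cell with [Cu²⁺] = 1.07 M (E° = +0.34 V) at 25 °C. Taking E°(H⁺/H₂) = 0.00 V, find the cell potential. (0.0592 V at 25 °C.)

The Cu²⁺/Cu couple is the cathode, so E°_cell = 0.34 V; n = 2.
[H⁺] = 10^(−2.15) = 0.0071 M, and Q = [H⁺]^2 / ([Cu²⁺]·P(H₂)) = 4.68 × 10^-5.
E = E° − (0.0592/2) log Q = 0.34 − (0.0592/2)(-4.329) = 0.468 V.

0.47 V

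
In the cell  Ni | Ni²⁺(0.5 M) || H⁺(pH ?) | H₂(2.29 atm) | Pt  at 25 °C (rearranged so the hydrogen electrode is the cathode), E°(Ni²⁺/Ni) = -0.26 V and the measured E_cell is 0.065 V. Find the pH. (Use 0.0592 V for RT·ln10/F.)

pH = 3.26

E°_cell = 0.26 V and n = 2.
log Q = n(E° − E)/0.0592 = 2×(0.26 − 0.065)/0.0592 = 6.588.
With Q = [Ni²⁺]·P(H₂) / [H⁺]^2, solving for [H⁺] gives log[H⁺] = -3.265, so pH = 3.26.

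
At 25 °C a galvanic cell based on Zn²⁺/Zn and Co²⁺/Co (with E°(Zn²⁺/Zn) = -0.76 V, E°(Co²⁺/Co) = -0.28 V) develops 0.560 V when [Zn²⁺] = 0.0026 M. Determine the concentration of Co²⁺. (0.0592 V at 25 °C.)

1.3 M

From the Nernst equation, log Q = n(E° − E)/0.0592 = 2(0.48 − 0.560)/0.0592 = -2.703, so Q = 0.00198.
With Q = [Zn²⁺]/[Co²⁺] and the known concentrations, [Co²⁺] in the denominator gives [Co²⁺] = 1.3 M.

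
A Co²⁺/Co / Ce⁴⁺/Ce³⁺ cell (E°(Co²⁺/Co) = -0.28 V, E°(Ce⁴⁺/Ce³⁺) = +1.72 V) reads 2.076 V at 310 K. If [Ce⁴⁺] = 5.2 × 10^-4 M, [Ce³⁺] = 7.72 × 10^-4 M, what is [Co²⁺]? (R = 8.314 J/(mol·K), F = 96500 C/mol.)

From the Nernst equation, ln Q = nF(E° − E)/RT = 2×96500×(2.00 − 2.076)/(8.314×310) = -5.691, so Q = 0.00338.
With Q = [Co²⁺]·[Ce³⁺]^2/[Ce⁴⁺]^2 and the known concentrations, [Co²⁺] in the numerator gives [Co²⁺] = 0.0015 M.

0.0015 M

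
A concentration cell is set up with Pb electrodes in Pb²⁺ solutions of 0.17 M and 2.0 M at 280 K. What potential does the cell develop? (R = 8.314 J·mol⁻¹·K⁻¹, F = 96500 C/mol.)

0.030 V

Both half-cells are Pb²⁺/Pb, so E°_cell = 0. The concentrated side is the cathode; the cell reaction moves Pb²⁺ from high to low concentration with n = 2.
Q = [Pb²⁺]_dilute/[Pb²⁺]_conc = 0.17/2.0 = 0.0850.
E = 0 − (RT/nF) ln Q = −((8.314×280)/(2×96500))(-2.465) = 0.0297 V.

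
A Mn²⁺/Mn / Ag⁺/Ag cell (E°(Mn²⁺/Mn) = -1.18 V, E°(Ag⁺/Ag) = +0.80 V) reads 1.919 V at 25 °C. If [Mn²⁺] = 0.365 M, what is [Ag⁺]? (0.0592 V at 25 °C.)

From the Nernst equation, log Q = n(E° − E)/0.0592 = 2(1.98 − 1.919)/0.0592 = 2.061, so Q = 115.
With Q = [Mn²⁺]/[Ag⁺]^2 and the known concentrations, [Ag⁺]^2 in the denominator gives [Ag⁺] = 0.056 M.

0.056 M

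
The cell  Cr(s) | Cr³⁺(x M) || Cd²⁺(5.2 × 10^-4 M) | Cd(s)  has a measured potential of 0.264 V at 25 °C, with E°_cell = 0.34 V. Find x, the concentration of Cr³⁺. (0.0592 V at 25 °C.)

0.084 M

From the Nernst equation, log Q = n(E° − E)/0.0592 = 6(0.34 − 0.264)/0.0592 = 7.703, so Q = 5.04 × 10^7.
With Q = [Cr³⁺]^2/[Cd²⁺]^3 and the known concentrations, [Cr³⁺]^2 in the numerator gives [Cr³⁺] = 0.084 M.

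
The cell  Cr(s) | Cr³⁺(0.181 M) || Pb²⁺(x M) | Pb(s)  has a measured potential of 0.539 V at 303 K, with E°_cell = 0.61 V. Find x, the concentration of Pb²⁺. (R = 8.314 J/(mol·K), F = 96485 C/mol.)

0.0014 M

From the Nernst equation, ln Q = nF(E° − E)/RT = 6×96485×(0.61 − 0.539)/(8.314×303) = 16.316, so Q = 1.22 × 10^7.
With Q = [Cr³⁺]^2/[Pb²⁺]^3 and the known concentrations, [Pb²⁺]^3 in the denominator gives [Pb²⁺] = 0.0014 M.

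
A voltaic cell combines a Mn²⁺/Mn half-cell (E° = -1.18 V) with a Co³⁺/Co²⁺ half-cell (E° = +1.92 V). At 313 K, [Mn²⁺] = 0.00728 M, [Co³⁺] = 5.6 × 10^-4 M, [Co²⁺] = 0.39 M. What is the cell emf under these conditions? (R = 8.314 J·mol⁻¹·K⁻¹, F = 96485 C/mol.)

2.99 V

The Co³⁺/Co²⁺ couple has the higher reduction potential and acts as the cathode, so E°_cell = +1.92 − (-1.18) = 3.10 V.
Balancing electrons gives n = 2; the reaction quotient is Q = [Mn²⁺]·[Co²⁺]^2/[Co³⁺]^2 = 3530.
E = E° − (RT/nF) ln Q = 3.10 − (8.314×313)/(2×96485) × (8.169) = 3.100 − 0.110 = 2.990 V.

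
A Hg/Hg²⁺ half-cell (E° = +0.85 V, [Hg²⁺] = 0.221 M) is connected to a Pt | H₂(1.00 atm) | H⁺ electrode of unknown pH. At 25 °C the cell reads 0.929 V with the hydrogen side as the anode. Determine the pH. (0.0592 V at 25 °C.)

E°_cell = 0.85 V and n = 2.
log Q = n(E° − E)/0.0592 = 2×(0.85 − 0.929)/0.0592 = -2.669.
With Q = [H⁺]^2 / ([Hg²⁺]·P(H₂)), solving for [H⁺] gives log[H⁺] = -1.662, so pH = 1.66.

pH = 1.66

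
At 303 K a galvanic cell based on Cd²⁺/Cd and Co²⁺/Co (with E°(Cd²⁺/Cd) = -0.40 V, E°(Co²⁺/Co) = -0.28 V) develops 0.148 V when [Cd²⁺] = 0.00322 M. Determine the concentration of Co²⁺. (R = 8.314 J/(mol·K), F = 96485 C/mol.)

From the Nernst equation, ln Q = nF(E° − E)/RT = 2×96485×(0.12 − 0.148)/(8.314×303) = -2.145, so Q = 0.117.
With Q = [Cd²⁺]/[Co²⁺] and the known concentrations, [Co²⁺] in the denominator gives [Co²⁺] = 0.028 M.

0.028 M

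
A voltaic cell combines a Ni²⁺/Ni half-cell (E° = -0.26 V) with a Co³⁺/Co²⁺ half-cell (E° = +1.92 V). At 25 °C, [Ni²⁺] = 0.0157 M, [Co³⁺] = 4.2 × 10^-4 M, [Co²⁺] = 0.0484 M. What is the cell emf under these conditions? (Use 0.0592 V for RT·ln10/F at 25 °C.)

The Co³⁺/Co²⁺ couple has the higher reduction potential and acts as the cathode, so E°_cell = +1.92 − (-0.26) = 2.18 V.
Balancing electrons gives n = 2; the reaction quotient is Q = [Ni²⁺]·[Co²⁺]^2/[Co³⁺]^2 = 208.
At 25 °C, E = E° − (0.0592/n) log Q = 2.18 − (0.0592/2)(2.319) = 2.180 − 0.069 = 2.111 V.

2.11 V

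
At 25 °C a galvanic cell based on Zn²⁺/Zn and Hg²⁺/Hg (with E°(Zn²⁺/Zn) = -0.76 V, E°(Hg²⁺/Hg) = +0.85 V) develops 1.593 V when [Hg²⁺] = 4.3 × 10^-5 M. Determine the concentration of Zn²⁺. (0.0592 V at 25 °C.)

1.6 × 10^-4 M

From the Nernst equation, log Q = n(E° − E)/0.0592 = 2(1.61 − 1.593)/0.0592 = 0.574, so Q = 3.75.
With Q = [Zn²⁺]/[Hg²⁺] and the known concentrations, [Zn²⁺] in the numerator gives [Zn²⁺] = 1.6 × 10^-4 M.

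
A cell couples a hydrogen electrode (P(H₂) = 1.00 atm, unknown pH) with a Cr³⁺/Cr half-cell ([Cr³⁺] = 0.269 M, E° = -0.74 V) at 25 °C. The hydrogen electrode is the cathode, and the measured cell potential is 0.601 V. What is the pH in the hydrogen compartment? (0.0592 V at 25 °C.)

E°_cell = 0.74 V and n = 6.
log Q = n(E° − E)/0.0592 = 6×(0.74 − 0.601)/0.0592 = 14.088.
With Q = [Cr³⁺]^2·P(H₂)^3 / [H⁺]^6, solving for [H⁺] gives log[H⁺] = -2.538, so pH = 2.54.

pH = 2.54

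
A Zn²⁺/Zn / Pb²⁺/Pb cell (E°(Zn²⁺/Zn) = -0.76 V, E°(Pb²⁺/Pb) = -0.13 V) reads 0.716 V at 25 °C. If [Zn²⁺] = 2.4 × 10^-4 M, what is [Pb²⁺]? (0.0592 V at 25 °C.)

From the Nernst equation, log Q = n(E° − E)/0.0592 = 2(0.63 − 0.716)/0.0592 = -2.905, so Q = 0.00124.
With Q = [Zn²⁺]/[Pb²⁺] and the known concentrations, [Pb²⁺] in the denominator gives [Pb²⁺] = 0.19 M.

0.19 M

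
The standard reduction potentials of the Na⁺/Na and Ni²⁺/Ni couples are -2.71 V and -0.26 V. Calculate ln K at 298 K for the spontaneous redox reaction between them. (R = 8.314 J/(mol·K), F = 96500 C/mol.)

E°_cell = -0.26 − (-2.71) = 2.45 V, with n = 2 electrons transferred.
At equilibrium E = 0, so the Nernst equation gives ln K = nFE°/RT = (2)(96500)(2.45)/((8.314)(298)) = 190.85.

ln K = 190.9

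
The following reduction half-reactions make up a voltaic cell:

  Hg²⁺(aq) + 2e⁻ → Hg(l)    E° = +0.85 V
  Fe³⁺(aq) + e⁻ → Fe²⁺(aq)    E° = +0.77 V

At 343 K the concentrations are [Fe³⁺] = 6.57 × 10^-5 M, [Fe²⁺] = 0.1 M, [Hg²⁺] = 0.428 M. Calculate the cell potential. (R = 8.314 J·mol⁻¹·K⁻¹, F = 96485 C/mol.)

The Hg²⁺/Hg couple has the higher reduction potential and acts as the cathode, so E°_cell = +0.85 − (+0.77) = 0.08 V.
Balancing electrons gives n = 2; the reaction quotient is Q = [Fe³⁺]^2/([Fe²⁺]^2·[Hg²⁺]) = 1.01 × 10^-6.
E = E° − (RT/nF) ln Q = 0.08 − (8.314×343)/(2×96485) × (-13.807) = 0.080 + 0.204 = 0.284 V.

0.284 V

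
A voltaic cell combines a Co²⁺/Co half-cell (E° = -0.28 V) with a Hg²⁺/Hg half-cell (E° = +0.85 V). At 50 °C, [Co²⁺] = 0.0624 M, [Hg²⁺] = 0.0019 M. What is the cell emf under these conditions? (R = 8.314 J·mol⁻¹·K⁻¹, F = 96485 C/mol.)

The Hg²⁺/Hg couple has the higher reduction potential and acts as the cathode, so E°_cell = +0.85 − (-0.28) = 1.13 V.
Balancing electrons gives n = 2; the reaction quotient is Q = [Co²⁺]/[Hg²⁺] = 32.8.
E = E° − (RT/nF) ln Q = 1.13 − (8.314×323)/(2×96485) × (3.492) = 1.130 − 0.049 = 1.081 V.

1.08 V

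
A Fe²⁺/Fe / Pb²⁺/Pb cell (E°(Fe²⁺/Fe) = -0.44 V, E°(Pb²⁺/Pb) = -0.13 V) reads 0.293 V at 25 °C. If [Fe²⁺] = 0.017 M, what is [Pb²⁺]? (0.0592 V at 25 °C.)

0.0045 M

From the Nernst equation, log Q = n(E° − E)/0.0592 = 2(0.31 − 0.293)/0.0592 = 0.574, so Q = 3.75.
With Q = [Fe²⁺]/[Pb²⁺] and the known concentrations, [Pb²⁺] in the denominator gives [Pb²⁺] = 0.0045 M.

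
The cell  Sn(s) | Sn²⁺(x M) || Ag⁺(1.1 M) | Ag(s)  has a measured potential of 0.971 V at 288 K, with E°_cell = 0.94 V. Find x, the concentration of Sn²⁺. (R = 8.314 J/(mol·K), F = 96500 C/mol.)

0.099 M

From the Nernst equation, ln Q = nF(E° − E)/RT = 2×96500×(0.94 − 0.971)/(8.314×288) = -2.499, so Q = 0.0822.
With Q = [Sn²⁺]/[Ag⁺]^2 and the known concentrations, [Sn²⁺] in the numerator gives [Sn²⁺] = 0.099 M.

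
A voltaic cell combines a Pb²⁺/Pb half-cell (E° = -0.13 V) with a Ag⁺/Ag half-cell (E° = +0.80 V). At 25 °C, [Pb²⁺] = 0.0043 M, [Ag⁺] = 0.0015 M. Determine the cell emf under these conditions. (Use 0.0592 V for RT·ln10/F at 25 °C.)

0.833 V

The Ag⁺/Ag couple has the higher reduction potential and acts as the cathode, so E°_cell = +0.80 − (-0.13) = 0.93 V.
Balancing electrons gives n = 2; the reaction quotient is Q = [Pb²⁺]/[Ag⁺]^2 = 1910.
At 25 °C, E = E° − (0.0592/n) log Q = 0.93 − (0.0592/2)(3.281) = 0.930 − 0.097 = 0.833 V.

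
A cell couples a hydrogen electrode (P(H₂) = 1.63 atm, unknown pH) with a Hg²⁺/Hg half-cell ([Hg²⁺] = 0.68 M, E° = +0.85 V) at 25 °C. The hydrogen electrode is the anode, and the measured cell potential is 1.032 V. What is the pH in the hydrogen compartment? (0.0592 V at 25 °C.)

pH = 3.05

E°_cell = 0.85 V and n = 2.
log Q = n(E° − E)/0.0592 = 2×(0.85 − 1.032)/0.0592 = -6.149.
With Q = [H⁺]^2 / ([Hg²⁺]·P(H₂)), solving for [H⁺] gives log[H⁺] = -3.052, so pH = 3.05.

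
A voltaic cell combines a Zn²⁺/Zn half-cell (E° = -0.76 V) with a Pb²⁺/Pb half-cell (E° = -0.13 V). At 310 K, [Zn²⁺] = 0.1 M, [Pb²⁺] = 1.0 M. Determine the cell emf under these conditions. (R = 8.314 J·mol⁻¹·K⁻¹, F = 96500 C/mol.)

0.661 V

The Pb²⁺/Pb couple has the higher reduction potential and acts as the cathode, so E°_cell = -0.13 − (-0.76) = 0.63 V.
Balancing electrons gives n = 2; the reaction quotient is Q = [Zn²⁺]/[Pb²⁺] = 0.100.
E = E° − (RT/nF) ln Q = 0.63 − (8.314×310)/(2×96500) × (-2.303) = 0.630 + 0.031 = 0.661 V.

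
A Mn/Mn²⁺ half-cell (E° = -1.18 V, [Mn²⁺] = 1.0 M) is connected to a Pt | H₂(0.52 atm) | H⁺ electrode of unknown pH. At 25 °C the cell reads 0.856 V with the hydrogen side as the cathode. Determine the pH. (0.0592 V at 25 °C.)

E°_cell = 1.18 V and n = 2.
log Q = n(E° − E)/0.0592 = 2×(1.18 − 0.856)/0.0592 = 10.946.
With Q = [Mn²⁺]·P(H₂) / [H⁺]^2, solving for [H⁺] gives log[H⁺] = -5.615, so pH = 5.61.

pH = 5.61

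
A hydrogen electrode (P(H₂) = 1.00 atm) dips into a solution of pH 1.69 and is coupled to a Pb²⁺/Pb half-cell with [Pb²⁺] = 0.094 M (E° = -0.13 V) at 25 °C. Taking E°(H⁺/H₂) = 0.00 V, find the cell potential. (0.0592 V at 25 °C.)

0.060 V

The hydrogen couple is the cathode, so E°_cell = 0.13 V; n = 2.
[H⁺] = 10^(−1.69) = 0.020 M, and Q = [Pb²⁺]·P(H₂) / [H⁺]^2 = 225.
E = E° − (0.0592/2) log Q = 0.13 − (0.0592/2)(2.353) = 0.060 V.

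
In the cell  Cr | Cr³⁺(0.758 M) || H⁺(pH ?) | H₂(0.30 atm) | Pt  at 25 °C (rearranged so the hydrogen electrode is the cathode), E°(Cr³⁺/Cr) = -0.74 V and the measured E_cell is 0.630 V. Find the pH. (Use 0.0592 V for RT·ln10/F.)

pH = 2.16

E°_cell = 0.74 V and n = 6.
log Q = n(E° − E)/0.0592 = 6×(0.74 − 0.630)/0.0592 = 11.149.
With Q = [Cr³⁺]^2·P(H₂)^3 / [H⁺]^6, solving for [H⁺] gives log[H⁺] = -2.160, so pH = 2.16.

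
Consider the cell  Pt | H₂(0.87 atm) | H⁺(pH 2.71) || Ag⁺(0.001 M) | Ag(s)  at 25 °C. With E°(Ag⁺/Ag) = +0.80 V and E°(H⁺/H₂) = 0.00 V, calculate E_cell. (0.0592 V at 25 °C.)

0.78 V

The Ag⁺/Ag couple is the cathode, so E°_cell = 0.80 V; n = 2.
[H⁺] = 10^(−2.71) = 0.0019 M, and Q = [H⁺]^2 / ([Ag⁺]^2·P(H₂)) = 4.37.
E = E° − (0.0592/2) log Q = 0.80 − (0.0592/2)(0.640) = 0.781 V.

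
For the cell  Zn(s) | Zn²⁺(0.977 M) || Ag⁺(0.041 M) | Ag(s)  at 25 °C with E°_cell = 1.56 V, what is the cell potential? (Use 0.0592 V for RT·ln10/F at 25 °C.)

1.48 V

Balancing electrons gives n = 2; the reaction quotient is Q = [Zn²⁺]/[Ag⁺]^2 = 581.
At 25 °C, E = E° − (0.0592/n) log Q = 1.56 − (0.0592/2)(2.764) = 1.560 − 0.082 = 1.478 V.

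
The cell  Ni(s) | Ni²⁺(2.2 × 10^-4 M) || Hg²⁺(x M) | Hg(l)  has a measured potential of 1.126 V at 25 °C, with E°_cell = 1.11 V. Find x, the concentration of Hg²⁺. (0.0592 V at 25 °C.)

7.6 × 10^-4 M

From the Nernst equation, log Q = n(E° − E)/0.0592 = 2(1.11 − 1.126)/0.0592 = -0.541, so Q = 0.288.
With Q = [Ni²⁺]/[Hg²⁺] and the known concentrations, [Hg²⁺] in the denominator gives [Hg²⁺] = 7.6 × 10^-4 M.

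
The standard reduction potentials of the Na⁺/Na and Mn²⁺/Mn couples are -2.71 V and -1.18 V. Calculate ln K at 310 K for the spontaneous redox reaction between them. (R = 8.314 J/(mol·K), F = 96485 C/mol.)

ln K = 114.6

E°_cell = -1.18 − (-2.71) = 1.53 V, with n = 2 electrons transferred.
At equilibrium E = 0, so the Nernst equation gives ln K = nFE°/RT = (2)(96485)(1.53)/((8.314)(310)) = 114.55.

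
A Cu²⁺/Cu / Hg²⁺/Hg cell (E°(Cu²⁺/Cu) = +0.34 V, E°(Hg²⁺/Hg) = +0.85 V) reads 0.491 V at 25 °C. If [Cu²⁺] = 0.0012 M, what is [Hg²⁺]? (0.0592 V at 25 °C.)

2.7 × 10^-4 M

From the Nernst equation, log Q = n(E° − E)/0.0592 = 2(0.51 − 0.491)/0.0592 = 0.642, so Q = 4.38.
With Q = [Cu²⁺]/[Hg²⁺] and the known concentrations, [Hg²⁺] in the denominator gives [Hg²⁺] = 2.7 × 10^-4 M.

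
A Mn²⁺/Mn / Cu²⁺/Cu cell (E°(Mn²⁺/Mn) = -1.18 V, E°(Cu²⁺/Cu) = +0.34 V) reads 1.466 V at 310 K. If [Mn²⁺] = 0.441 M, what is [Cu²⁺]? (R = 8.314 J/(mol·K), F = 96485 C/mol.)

0.0077 M

From the Nernst equation, ln Q = nF(E° − E)/RT = 2×96485×(1.52 − 1.466)/(8.314×310) = 4.043, so Q = 57.0.
With Q = [Mn²⁺]/[Cu²⁺] and the known concentrations, [Cu²⁺] in the denominator gives [Cu²⁺] = 0.0077 M.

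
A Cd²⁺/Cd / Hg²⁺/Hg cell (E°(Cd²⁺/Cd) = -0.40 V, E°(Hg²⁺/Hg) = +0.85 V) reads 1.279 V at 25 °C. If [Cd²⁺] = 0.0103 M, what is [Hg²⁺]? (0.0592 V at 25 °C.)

0.098 M

From the Nernst equation, log Q = n(E° − E)/0.0592 = 2(1.25 − 1.279)/0.0592 = -0.980, so Q = 0.105.
With Q = [Cd²⁺]/[Hg²⁺] and the known concentrations, [Hg²⁺] in the denominator gives [Hg²⁺] = 0.098 M.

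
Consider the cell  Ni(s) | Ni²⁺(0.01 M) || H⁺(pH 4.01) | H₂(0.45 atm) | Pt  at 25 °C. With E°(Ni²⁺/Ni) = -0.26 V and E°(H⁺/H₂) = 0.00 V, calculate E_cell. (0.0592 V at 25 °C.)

0.092 V

The hydrogen couple is the cathode, so E°_cell = 0.26 V; n = 2.
[H⁺] = 10^(−4.01) = 9.8 × 10^-5 M, and Q = [Ni²⁺]·P(H₂) / [H⁺]^2 = 4.71 × 10^5.
E = E° − (0.0592/2) log Q = 0.26 − (0.0592/2)(5.673) = 0.092 V.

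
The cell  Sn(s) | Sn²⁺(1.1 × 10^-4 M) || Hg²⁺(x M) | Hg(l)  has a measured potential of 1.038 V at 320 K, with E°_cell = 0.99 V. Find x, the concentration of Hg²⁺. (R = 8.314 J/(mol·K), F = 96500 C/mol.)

From the Nernst equation, ln Q = nF(E° − E)/RT = 2×96500×(0.99 − 1.038)/(8.314×320) = -3.482, so Q = 0.0307.
With Q = [Sn²⁺]/[Hg²⁺] and the known concentrations, [Hg²⁺] in the denominator gives [Hg²⁺] = 0.0036 M.

0.0036 M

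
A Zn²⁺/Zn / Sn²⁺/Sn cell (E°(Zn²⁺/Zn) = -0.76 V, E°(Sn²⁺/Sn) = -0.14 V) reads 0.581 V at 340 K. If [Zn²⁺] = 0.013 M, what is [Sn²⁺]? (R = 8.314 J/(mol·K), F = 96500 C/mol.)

From the Nernst equation, ln Q = nF(E° − E)/RT = 2×96500×(0.62 − 0.581)/(8.314×340) = 2.663, so Q = 14.3.
With Q = [Zn²⁺]/[Sn²⁺] and the known concentrations, [Sn²⁺] in the denominator gives [Sn²⁺] = 9.1 × 10^-4 M.

9.1 × 10^-4 M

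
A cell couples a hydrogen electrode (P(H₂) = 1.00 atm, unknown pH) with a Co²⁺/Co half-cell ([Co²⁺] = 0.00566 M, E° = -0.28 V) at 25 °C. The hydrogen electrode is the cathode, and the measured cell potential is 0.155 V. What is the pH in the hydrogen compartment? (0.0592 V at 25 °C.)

pH = 3.24

E°_cell = 0.28 V and n = 2.
log Q = n(E° − E)/0.0592 = 2×(0.28 − 0.155)/0.0592 = 4.223.
With Q = [Co²⁺]·P(H₂) / [H⁺]^2, solving for [H⁺] gives log[H⁺] = -3.235, so pH = 3.24.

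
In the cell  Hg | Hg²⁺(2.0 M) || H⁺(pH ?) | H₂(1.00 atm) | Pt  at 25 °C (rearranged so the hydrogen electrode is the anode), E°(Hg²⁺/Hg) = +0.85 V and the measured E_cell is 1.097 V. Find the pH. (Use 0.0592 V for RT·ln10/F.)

E°_cell = 0.85 V and n = 2.
log Q = n(E° − E)/0.0592 = 2×(0.85 − 1.097)/0.0592 = -8.345.
With Q = [H⁺]^2 / ([Hg²⁺]·P(H₂)), solving for [H⁺] gives log[H⁺] = -4.022, so pH = 4.02.

pH = 4.02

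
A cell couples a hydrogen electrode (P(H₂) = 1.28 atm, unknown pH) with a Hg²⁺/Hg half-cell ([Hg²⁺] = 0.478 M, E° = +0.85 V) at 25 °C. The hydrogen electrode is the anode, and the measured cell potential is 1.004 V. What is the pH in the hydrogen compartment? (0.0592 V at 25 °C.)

pH = 2.71

E°_cell = 0.85 V and n = 2.
log Q = n(E° − E)/0.0592 = 2×(0.85 − 1.004)/0.0592 = -5.203.
With Q = [H⁺]^2 / ([Hg²⁺]·P(H₂)), solving for [H⁺] gives log[H⁺] = -2.708, so pH = 2.71.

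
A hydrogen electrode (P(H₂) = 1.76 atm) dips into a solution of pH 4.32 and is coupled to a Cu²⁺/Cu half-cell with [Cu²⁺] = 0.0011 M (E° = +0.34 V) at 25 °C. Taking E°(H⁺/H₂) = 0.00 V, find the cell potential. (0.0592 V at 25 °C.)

0.52 V

The Cu²⁺/Cu couple is the cathode, so E°_cell = 0.34 V; n = 2.
[H⁺] = 10^(−4.32) = 4.8 × 10^-5 M, and Q = [H⁺]^2 / ([Cu²⁺]·P(H₂)) = 1.18 × 10^-6.
E = E° − (0.0592/2) log Q = 0.34 − (0.0592/2)(-5.927) = 0.515 V.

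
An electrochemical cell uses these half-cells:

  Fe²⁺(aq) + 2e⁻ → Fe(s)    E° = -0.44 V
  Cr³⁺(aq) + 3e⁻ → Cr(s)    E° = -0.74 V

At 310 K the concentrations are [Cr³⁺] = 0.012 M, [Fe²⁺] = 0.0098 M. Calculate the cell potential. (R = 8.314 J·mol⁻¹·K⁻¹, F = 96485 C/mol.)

0.278 V

The Fe²⁺/Fe couple has the higher reduction potential and acts as the cathode, so E°_cell = -0.44 − (-0.74) = 0.30 V.
Balancing electrons gives n = 6; the reaction quotient is Q = [Cr³⁺]^2/[Fe²⁺]^3 = 153.
E = E° − (RT/nF) ln Q = 0.30 − (8.314×310)/(6×96485) × (5.030) = 0.300 − 0.022 = 0.278 V.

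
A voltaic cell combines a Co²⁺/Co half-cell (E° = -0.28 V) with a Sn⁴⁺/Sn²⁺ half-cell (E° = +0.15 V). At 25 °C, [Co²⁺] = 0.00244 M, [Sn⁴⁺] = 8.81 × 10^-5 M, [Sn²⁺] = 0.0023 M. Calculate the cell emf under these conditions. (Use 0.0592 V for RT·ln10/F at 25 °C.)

0.465 V

The Sn⁴⁺/Sn²⁺ couple has the higher reduction potential and acts as the cathode, so E°_cell = +0.15 − (-0.28) = 0.43 V.
Balancing electrons gives n = 2; the reaction quotient is Q = [Co²⁺]·[Sn²⁺]/[Sn⁴⁺] = 0.0637.
At 25 °C, E = E° − (0.0592/n) log Q = 0.43 − (0.0592/2)(-1.196) = 0.430 + 0.035 = 0.465 V.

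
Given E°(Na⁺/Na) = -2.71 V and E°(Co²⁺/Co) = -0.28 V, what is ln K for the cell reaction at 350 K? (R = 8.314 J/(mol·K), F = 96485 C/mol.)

E°_cell = -0.28 − (-2.71) = 2.43 V, with n = 2 electrons transferred.
At equilibrium E = 0, so the Nernst equation gives ln K = nFE°/RT = (2)(96485)(2.43)/((8.314)(350)) = 161.15.

ln K = 161.1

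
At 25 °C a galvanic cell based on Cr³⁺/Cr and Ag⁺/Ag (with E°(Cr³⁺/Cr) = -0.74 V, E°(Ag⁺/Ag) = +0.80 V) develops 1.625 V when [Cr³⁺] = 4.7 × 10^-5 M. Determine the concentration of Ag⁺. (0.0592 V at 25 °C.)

0.98 M

From the Nernst equation, log Q = n(E° − E)/0.0592 = 3(1.54 − 1.625)/0.0592 = -4.307, so Q = 4.93 × 10^-5.
With Q = [Cr³⁺]/[Ag⁺]^3 and the known concentrations, [Ag⁺]^3 in the denominator gives [Ag⁺] = 0.98 M.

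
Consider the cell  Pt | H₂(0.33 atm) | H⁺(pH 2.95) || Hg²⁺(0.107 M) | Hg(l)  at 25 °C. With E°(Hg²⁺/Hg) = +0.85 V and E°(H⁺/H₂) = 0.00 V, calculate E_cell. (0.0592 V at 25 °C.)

0.98 V

The Hg²⁺/Hg couple is the cathode, so E°_cell = 0.85 V; n = 2.
[H⁺] = 10^(−2.95) = 0.0011 M, and Q = [H⁺]^2 / ([Hg²⁺]·P(H₂)) = 3.57 × 10^-5.
E = E° − (0.0592/2) log Q = 0.85 − (0.0592/2)(-4.448) = 0.982 V.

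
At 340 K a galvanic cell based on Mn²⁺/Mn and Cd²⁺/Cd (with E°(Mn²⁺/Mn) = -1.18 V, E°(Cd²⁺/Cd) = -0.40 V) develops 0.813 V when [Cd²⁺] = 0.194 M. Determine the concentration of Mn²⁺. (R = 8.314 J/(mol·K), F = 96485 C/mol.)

0.02 M

From the Nernst equation, ln Q = nF(E° − E)/RT = 2×96485×(0.78 − 0.813)/(8.314×340) = -2.253, so Q = 0.105.
With Q = [Mn²⁺]/[Cd²⁺] and the known concentrations, [Mn²⁺] in the numerator gives [Mn²⁺] = 0.02 M.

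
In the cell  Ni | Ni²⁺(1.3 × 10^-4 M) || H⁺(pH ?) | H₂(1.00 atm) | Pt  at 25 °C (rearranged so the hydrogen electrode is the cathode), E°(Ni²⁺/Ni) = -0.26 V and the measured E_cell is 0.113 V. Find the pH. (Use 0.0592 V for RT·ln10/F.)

E°_cell = 0.26 V and n = 2.
log Q = n(E° − E)/0.0592 = 2×(0.26 − 0.113)/0.0592 = 4.966.
With Q = [Ni²⁺]·P(H₂) / [H⁺]^2, solving for [H⁺] gives log[H⁺] = -4.426, so pH = 4.43.

pH = 4.43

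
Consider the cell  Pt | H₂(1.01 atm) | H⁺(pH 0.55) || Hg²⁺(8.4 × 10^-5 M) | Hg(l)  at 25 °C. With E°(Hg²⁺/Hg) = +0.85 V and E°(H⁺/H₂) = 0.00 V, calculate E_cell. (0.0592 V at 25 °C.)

0.76 V

The Hg²⁺/Hg couple is the cathode, so E°_cell = 0.85 V; n = 2.
[H⁺] = 10^(−0.55) = 0.28 M, and Q = [H⁺]^2 / ([Hg²⁺]·P(H₂)) = 936.
E = E° − (0.0592/2) log Q = 0.85 − (0.0592/2)(2.971) = 0.762 V.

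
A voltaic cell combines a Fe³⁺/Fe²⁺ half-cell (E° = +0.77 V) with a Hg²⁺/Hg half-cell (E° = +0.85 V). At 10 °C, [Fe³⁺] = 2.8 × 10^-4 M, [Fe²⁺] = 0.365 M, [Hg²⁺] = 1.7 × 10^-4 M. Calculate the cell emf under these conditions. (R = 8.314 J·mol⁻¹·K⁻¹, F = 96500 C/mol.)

The Hg²⁺/Hg couple has the higher reduction potential and acts as the cathode, so E°_cell = +0.85 − (+0.77) = 0.08 V.
Balancing electrons gives n = 2; the reaction quotient is Q = [Fe³⁺]^2/([Fe²⁺]^2·[Hg²⁺]) = 0.00346.
E = E° − (RT/nF) ln Q = 0.08 − (8.314×283)/(2×96500) × (-5.666) = 0.080 + 0.069 = 0.149 V.

0.149 V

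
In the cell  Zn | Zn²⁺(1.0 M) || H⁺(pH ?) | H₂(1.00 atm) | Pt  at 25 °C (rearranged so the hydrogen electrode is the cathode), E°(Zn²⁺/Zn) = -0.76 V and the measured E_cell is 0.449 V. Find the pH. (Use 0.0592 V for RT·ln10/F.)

pH = 5.25

E°_cell = 0.76 V and n = 2.
log Q = n(E° − E)/0.0592 = 2×(0.76 − 0.449)/0.0592 = 10.507.
With Q = [Zn²⁺]·P(H₂) / [H⁺]^2, solving for [H⁺] gives log[H⁺] = -5.253, so pH = 5.25.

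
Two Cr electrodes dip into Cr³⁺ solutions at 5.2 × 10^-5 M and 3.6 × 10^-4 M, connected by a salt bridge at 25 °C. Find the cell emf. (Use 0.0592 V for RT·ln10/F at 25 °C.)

0.017 V

Both half-cells are Cr³⁺/Cr, so E°_cell = 0. The concentrated side is the cathode; the cell reaction moves Cr³⁺ from high to low concentration with n = 3.
Q = [Cr³⁺]_dilute/[Cr³⁺]_conc = 5.2 × 10^-5/3.6 × 10^-4 = 0.144.
E = 0 − (0.0592/3) log Q = −(0.0592/3)(-0.840) = 0.0166 V.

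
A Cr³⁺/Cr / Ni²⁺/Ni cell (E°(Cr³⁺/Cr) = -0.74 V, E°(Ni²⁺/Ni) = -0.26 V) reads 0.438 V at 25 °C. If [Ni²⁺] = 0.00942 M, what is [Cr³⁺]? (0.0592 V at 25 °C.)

0.12 M

From the Nernst equation, log Q = n(E° − E)/0.0592 = 6(0.48 − 0.438)/0.0592 = 4.257, so Q = 1.81 × 10^4.
With Q = [Cr³⁺]^2/[Ni²⁺]^3 and the known concentrations, [Cr³⁺]^2 in the numerator gives [Cr³⁺] = 0.12 M.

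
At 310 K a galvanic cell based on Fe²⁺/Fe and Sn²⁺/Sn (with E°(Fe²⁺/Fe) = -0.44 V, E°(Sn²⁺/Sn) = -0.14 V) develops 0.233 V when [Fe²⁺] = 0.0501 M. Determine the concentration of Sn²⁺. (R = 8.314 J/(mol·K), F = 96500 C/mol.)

From the Nernst equation, ln Q = nF(E° − E)/RT = 2×96500×(0.30 − 0.233)/(8.314×310) = 5.017, so Q = 151.
With Q = [Fe²⁺]/[Sn²⁺] and the known concentrations, [Sn²⁺] in the denominator gives [Sn²⁺] = 3.3 × 10^-4 M.

3.3 × 10^-4 M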